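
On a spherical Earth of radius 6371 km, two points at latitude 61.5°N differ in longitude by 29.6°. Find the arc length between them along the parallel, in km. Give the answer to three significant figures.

Arc length along a parallel = R cos φ · Δλ (with Δλ in radians).
= 6371 × cos 61.5° × (29.6° × π/180) = 6371 × 0.4772 × 0.5166 ≈ 1570 km.

1570 km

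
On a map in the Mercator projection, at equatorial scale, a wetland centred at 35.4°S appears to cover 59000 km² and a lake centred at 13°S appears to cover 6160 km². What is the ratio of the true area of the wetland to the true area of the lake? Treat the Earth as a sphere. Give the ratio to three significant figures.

6.70

Since Mercator area scale is 1/cos²φ, the true area equals the apparent area multiplied by cos²φ.
True area of wetland: 59000 × cos²(35.4°) = 59000 × 0.6644 = 39200 km².
True area of lake: 6160 × cos²(13°) = 6160 × 0.9494 = 5848 km².
Ratio = 39200 / 5848 ≈ 6.70.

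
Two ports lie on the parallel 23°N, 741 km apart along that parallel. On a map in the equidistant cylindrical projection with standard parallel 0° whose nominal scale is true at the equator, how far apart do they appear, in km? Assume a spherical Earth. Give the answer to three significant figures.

805 km

In the plate carrée (x = Rλ, y = Rφ), meridians are true-scale (h = 1) and parallels are stretched by k = sec φ.
Along the parallel, k = sec 23° = 1/0.9205 = 1.086.
Map distance = 741 × 1.086 ≈ 805 km.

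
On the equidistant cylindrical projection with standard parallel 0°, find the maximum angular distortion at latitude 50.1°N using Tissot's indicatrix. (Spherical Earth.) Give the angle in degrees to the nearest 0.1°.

25.2°

For the equirectangular projection with φ₀ = 0 (plate carrée), h = 1 along meridians and k = sec φ along parallels.
At 50.1°: h = 1.000, k = 1.559; principal scales a = 1.559, b = 1.000.
sin(ω/2) = (a − b)/(a + b) = 0.5590/2.559 = 0.2184, so ω = 2 arcsin(0.2184) ≈ 25.2°.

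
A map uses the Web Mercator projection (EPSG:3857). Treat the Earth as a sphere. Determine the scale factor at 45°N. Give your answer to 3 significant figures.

1.41

Mercator is conformal, so the point scale is isotropic: h = k = sec φ = 1/cos φ.
k = 1/cos 45° = 1/0.7071 = 1.414.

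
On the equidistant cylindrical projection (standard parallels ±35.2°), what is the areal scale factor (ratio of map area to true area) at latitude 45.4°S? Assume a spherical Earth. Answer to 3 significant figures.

1.16

With standard parallel φ₀ = 35.2°, the equirectangular projection gives x = Rλ cos φ₀, y = Rφ, so h = 1 and k = cos 35.2° / cos φ.
Areal scale = h·k = 1 × cos φ₀ / cos φ; at 45.4°, h = 1.000, k = 1.164, so h·k = 1.164.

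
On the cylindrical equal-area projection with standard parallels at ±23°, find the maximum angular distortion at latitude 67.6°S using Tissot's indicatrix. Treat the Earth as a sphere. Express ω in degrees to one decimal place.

90.0°

A cylindrical equal-area projection with standard parallel φ₀ has meridian scale h = cos φ / cos φ₀ and parallel scale k = cos φ₀ / cos φ (so areas are preserved, h·k = 1).
At 67.6°: h = 0.4140, k = 2.416; principal scales a = 2.416, b = 0.4140.
sin(ω/2) = (a − b)/(a + b) = 2.002/2.830 = 0.7074, so ω = 2 arcsin(0.7074) ≈ 90.0°.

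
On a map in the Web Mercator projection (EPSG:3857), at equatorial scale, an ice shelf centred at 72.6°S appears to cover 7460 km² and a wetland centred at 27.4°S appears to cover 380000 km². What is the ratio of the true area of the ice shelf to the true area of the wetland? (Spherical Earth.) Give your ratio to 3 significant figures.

0.00223

Mercator's areal exaggeration is sec²φ; hence true area = (apparent area) · cos²φ.
True area of ice shelf: 7460 × cos²(72.6°) = 7460 × 0.08943 = 667.1 km².
True area of wetland: 380000 × cos²(27.4°) = 380000 × 0.7882 = 299500 km².
Ratio = 667.1 / 299500 ≈ 0.00223.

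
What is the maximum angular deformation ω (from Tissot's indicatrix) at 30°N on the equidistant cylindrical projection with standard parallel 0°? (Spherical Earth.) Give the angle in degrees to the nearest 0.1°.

For the equirectangular projection with φ₀ = 0 (plate carrée), h = 1 along meridians and k = sec φ along parallels.
At 30°: h = 1.000, k = 1.155; principal scales a = 1.155, b = 1.000.
sin(ω/2) = (a − b)/(a + b) = 0.1547/2.155 = 0.07180, so ω = 2 arcsin(0.07180) ≈ 8.2°.

8.2°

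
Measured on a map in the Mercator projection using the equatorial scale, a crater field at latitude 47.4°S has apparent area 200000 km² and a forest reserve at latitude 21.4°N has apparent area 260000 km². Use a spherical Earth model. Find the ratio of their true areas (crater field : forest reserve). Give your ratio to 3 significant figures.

0.407

Since Mercator area scale is 1/cos²φ, the true area equals the apparent area multiplied by cos²φ.
True area of crater field: 200000 × cos²(47.4°) = 200000 × 0.4582 = 91630 km².
True area of forest reserve: 260000 × cos²(21.4°) = 260000 × 0.8669 = 225400 km².
Ratio = 91630 / 225400 ≈ 0.407.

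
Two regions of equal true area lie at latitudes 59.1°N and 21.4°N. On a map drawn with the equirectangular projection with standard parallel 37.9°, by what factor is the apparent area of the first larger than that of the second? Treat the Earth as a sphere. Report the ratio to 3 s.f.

The equidistant cylindrical projection with φ₀ = 37.9° has h = 1 (meridians true) and k = cos φ₀ / cos φ along parallels.
Areal scale at 59.1°: h·k = 1.000 × 1.537 = 1.537.
Areal scale at 21.4°: h·k = 1.000 × 0.8475 = 0.8475.
Ratio = 1.537/0.8475 ≈ 1.81.

1.81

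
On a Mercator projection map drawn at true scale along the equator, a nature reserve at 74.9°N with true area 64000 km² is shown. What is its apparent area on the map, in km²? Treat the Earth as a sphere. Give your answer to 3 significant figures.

Mercator is conformal, so the point scale is isotropic: h = k = sec φ = 1/cos φ.
Areal scale = k² = sec²φ = 1/cos²(74.9°) = 1/0.2605² = 14.74.
Apparent area = 64000 × 14.74 ≈ 943000 km².

943000 km²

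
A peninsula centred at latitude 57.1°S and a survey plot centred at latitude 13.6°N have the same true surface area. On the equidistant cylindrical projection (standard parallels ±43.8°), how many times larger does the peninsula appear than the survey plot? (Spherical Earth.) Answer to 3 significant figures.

With standard parallel φ₀ = 43.8°, the equirectangular projection gives x = Rλ cos φ₀, y = Rφ, so h = 1 and k = cos 43.8° / cos φ.
Areal scale at 57.1°: h·k = 1.000 × 1.329 = 1.329.
Areal scale at 13.6°: h·k = 1.000 × 0.7426 = 0.7426.
Ratio = 1.329/0.7426 ≈ 1.79.

1.79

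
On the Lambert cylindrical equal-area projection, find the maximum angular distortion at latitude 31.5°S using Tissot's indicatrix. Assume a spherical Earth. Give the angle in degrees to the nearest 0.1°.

The Lambert cylindrical equal-area projection is the cylindrical equal-area projection with its standard parallel at the equator (φ₀ = 0). A cylindrical equal-area projection with standard parallel φ₀ has meridian scale h = cos φ / cos φ₀ and parallel scale k = cos φ₀ / cos φ (so areas are preserved, h·k = 1).
At 31.5°: h = 0.8526, k = 1.173; principal scales a = 1.173, b = 0.8526.
sin(ω/2) = (a − b)/(a + b) = 0.3202/2.025 = 0.1581, so ω = 2 arcsin(0.1581) ≈ 18.2°.

18.2°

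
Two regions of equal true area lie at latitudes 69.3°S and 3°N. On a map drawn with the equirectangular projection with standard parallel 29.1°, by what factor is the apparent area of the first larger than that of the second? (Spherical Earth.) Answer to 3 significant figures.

2.83

With standard parallel φ₀ = 29.1°, the equirectangular projection gives x = Rλ cos φ₀, y = Rφ, so h = 1 and k = cos 29.1° / cos φ.
Areal scale at 69.3°: h·k = 1.000 × 2.472 = 2.472.
Areal scale at 3°: h·k = 1.000 × 0.8750 = 0.8750.
Ratio = 2.472/0.8750 ≈ 2.83.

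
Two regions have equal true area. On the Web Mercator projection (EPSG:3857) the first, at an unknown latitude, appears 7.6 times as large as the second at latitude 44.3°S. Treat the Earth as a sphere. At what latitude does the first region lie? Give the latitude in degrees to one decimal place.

75.0°

For equal true areas on Mercator, apparent areas scale as sec²φ, so the ratio is cos²φ₂ / cos²φ₁.
cos²φ₂ / cos²φ₁ = 7.6  ⇒  cos φ₁ = cos 44.3° / √7.6 = 0.7157/2.757 = 0.2596.
φ₁ = arccos(0.2596) ≈ 75.0°.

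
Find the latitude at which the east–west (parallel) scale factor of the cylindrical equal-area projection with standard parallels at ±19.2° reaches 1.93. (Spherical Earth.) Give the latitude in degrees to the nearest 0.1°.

60.7°

For cylindrical equal-area with standard parallel φ₀, h = cos φ / cos φ₀ and k = cos φ₀ / cos φ, so h·k = 1.
k = cos φ₀ / cos φ = 1.93  ⇒  cos φ = cos 19.2° / 1.93 = 0.4893.
φ = arccos(0.4893) ≈ 60.7°.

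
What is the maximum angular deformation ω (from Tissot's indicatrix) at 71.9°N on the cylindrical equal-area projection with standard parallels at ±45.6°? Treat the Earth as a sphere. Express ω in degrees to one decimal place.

A cylindrical equal-area projection with standard parallel φ₀ has meridian scale h = cos φ / cos φ₀ and parallel scale k = cos φ₀ / cos φ (so areas are preserved, h·k = 1).
At 71.9°: h = 0.4440, k = 2.252; principal scales a = 2.252, b = 0.4440.
sin(ω/2) = (a − b)/(a + b) = 1.808/2.696 = 0.6706, so ω = 2 arcsin(0.6706) ≈ 84.2°.

84.2°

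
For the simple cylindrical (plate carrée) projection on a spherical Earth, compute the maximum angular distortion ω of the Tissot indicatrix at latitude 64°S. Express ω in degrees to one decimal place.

46.0°

Plate carrée maps x = Rλ, y = Rφ. The meridian scale is h = 1 and the parallel scale is k = 1/cos φ = sec φ.
At 64°: h = 1.000, k = 2.281; principal scales a = 2.281, b = 1.000.
sin(ω/2) = (a − b)/(a + b) = 1.281/3.281 = 0.3905, so ω = 2 arcsin(0.3905) ≈ 46.0°.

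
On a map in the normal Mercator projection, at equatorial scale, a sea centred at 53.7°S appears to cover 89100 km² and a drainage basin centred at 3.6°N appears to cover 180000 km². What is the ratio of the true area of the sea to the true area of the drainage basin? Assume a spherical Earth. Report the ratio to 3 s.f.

Since Mercator area scale is 1/cos²φ, the true area equals the apparent area multiplied by cos²φ.
True area of sea: 89100 × cos²(53.7°) = 89100 × 0.3505 = 31230 km².
True area of drainage basin: 180000 × cos²(3.6°) = 180000 × 0.9961 = 179300 km².
Ratio = 31230 / 179300 ≈ 0.174.

0.174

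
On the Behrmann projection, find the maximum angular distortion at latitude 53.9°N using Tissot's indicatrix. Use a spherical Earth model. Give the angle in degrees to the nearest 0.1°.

43.1°

Behrmann is a cylindrical equal-area projection with standard parallels at ±30°. For cylindrical equal-area with standard parallel φ₀, h = cos φ / cos φ₀ and k = cos φ₀ / cos φ, so h·k = 1.
At 53.9°: h = 0.6803, k = 1.470; principal scales a = 1.470, b = 0.6803.
sin(ω/2) = (a − b)/(a + b) = 0.7895/2.150 = 0.3672, so ω = 2 arcsin(0.3672) ≈ 43.1°.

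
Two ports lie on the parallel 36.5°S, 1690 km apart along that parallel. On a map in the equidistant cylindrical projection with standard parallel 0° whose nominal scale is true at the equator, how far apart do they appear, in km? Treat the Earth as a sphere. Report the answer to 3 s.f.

Plate carrée maps x = Rλ, y = Rφ. The meridian scale is h = 1 and the parallel scale is k = 1/cos φ = sec φ.
Along the parallel, k = sec 36.5° = 1/0.8039 = 1.244.
Map distance = 1690 × 1.244 ≈ 2100 km.

2100 km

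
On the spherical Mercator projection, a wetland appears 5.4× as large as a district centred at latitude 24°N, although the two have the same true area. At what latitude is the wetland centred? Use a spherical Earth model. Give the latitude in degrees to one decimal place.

66.9°

For equal true areas on Mercator, apparent areas scale as sec²φ, so the ratio is cos²φ₂ / cos²φ₁.
cos²φ₂ / cos²φ₁ = 5.4  ⇒  cos φ₁ = cos 24° / √5.4 = 0.9135/2.324 = 0.3931.
φ₁ = arccos(0.3931) ≈ 66.9°.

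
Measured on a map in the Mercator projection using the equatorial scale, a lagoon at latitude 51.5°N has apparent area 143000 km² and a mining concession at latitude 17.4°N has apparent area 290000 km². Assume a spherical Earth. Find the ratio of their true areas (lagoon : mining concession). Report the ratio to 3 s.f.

Since Mercator area scale is 1/cos²φ, the true area equals the apparent area multiplied by cos²φ.
True area of lagoon: 143000 × cos²(51.5°) = 143000 × 0.3875 = 55420 km².
True area of mining concession: 290000 × cos²(17.4°) = 290000 × 0.9106 = 264100 km².
Ratio = 55420 / 264100 ≈ 0.210.

0.210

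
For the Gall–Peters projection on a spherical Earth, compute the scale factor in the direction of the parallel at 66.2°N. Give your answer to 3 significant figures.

Gall–Peters is a cylindrical equal-area projection with standard parallels at ±45°. Cylindrical equal-area (φ₀ = 45°): h = cos φ / cos 45° along meridians, k = cos 45° / cos φ along parallels; h·k = 1.
k = cos 45° / cos 66.2° = 0.7071/0.4035 = 1.752.

1.75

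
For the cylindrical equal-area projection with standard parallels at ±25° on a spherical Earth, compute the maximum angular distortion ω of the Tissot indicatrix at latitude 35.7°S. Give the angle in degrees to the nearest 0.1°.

12.6°

For cylindrical equal-area with standard parallel φ₀, h = cos φ / cos φ₀ and k = cos φ₀ / cos φ, so h·k = 1.
At 35.7°: h = 0.8960, k = 1.116; principal scales a = 1.116, b = 0.8960.
sin(ω/2) = (a − b)/(a + b) = 0.2200/2.012 = 0.1093, so ω = 2 arcsin(0.1093) ≈ 12.6°.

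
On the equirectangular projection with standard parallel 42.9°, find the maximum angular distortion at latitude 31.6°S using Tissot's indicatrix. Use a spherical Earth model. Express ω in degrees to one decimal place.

8.6°

The equidistant cylindrical projection with φ₀ = 42.9° has h = 1 (meridians true) and k = cos φ₀ / cos φ along parallels.
At 31.6°: h = 1.000, k = 0.8601; principal scales a = 1.000, b = 0.8601.
sin(ω/2) = (a − b)/(a + b) = 0.1399/1.860 = 0.07523, so ω = 2 arcsin(0.07523) ≈ 8.6°.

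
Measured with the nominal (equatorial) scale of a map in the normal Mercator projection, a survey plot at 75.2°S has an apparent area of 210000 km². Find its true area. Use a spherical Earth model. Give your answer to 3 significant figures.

For Mercator, h = k = sec φ (a conformal cylindrical projection has a single point scale, 1/cos φ).
Areal scale = k² = sec²φ = 1/cos²(75.2°) = 1/0.2554² = 15.33.
True area = apparent / (areal scale) = 210000 / 15.33 ≈ 13700 km².

13700 km²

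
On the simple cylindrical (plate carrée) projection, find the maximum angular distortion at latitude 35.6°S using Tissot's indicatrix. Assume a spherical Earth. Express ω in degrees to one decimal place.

In the plate carrée (x = Rλ, y = Rφ), meridians are true-scale (h = 1) and parallels are stretched by k = sec φ.
At 35.6°: h = 1.000, k = 1.230; principal scales a = 1.230, b = 1.000.
sin(ω/2) = (a − b)/(a + b) = 0.2299/2.230 = 0.1031, so ω = 2 arcsin(0.1031) ≈ 11.8°.

11.8°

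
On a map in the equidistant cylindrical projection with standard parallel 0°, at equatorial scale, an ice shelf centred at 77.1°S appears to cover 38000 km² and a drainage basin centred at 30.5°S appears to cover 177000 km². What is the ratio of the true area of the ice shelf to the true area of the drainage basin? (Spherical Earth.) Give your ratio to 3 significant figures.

0.0556

On the plate carrée, areal scale = h·k = 1 × sec φ, so true area = apparent × cos φ.
True area of ice shelf: 38000 × cos(77.1°) = 38000 × 0.2233 = 8484 km².
True area of drainage basin: 177000 × cos(30.5°) = 177000 × 0.8616 = 152500 km².
Ratio = 8484 / 152500 ≈ 0.0556.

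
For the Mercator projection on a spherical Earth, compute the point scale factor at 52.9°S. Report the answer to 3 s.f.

1.66

The Mercator projection is conformal; its linear scale factor is the same in every direction and equals sec φ = 1/cos φ.
k = 1/cos 52.9° = 1/0.6032 = 1.658.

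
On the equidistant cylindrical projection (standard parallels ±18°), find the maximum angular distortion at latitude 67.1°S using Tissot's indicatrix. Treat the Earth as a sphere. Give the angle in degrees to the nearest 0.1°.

In the equirectangular projection with standard parallel φ₀ = 18° (x = Rλ cos φ₀, y = Rφ), meridians are true-scale (h = 1) and the parallel scale is k = cos φ₀ / cos φ.
At 67.1°: h = 1.000, k = 2.444; principal scales a = 2.444, b = 1.000.
sin(ω/2) = (a − b)/(a + b) = 1.444/3.444 = 0.4193, so ω = 2 arcsin(0.4193) ≈ 49.6°.

49.6°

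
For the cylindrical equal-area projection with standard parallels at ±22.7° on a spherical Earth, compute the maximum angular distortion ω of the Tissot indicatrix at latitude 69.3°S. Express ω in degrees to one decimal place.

A cylindrical equal-area projection with standard parallel φ₀ has meridian scale h = cos φ / cos φ₀ and parallel scale k = cos φ₀ / cos φ (so areas are preserved, h·k = 1).
At 69.3°: h = 0.3832, k = 2.610; principal scales a = 2.610, b = 0.3832.
sin(ω/2) = (a − b)/(a + b) = 2.227/2.993 = 0.7440, so ω = 2 arcsin(0.7440) ≈ 96.1°.

96.1°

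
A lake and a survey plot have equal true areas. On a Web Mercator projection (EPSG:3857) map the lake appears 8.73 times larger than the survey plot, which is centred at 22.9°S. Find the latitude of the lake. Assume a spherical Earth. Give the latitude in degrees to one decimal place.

71.8°

Mercator areal scale is sec²φ, so apparent-area ratio = sec²φ₁ / sec²φ₂ = cos²φ₂ / cos²φ₁.
cos²φ₂ / cos²φ₁ = 8.73  ⇒  cos φ₁ = cos 22.9° / √8.73 = 0.9212/2.955 = 0.3118.
φ₁ = arccos(0.3118) ≈ 71.8°.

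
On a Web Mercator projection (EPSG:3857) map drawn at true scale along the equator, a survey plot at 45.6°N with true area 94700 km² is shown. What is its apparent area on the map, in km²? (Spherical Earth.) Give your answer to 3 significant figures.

193000 km²

Mercator is conformal, so the point scale is isotropic: h = k = sec φ = 1/cos φ.
Areal scale = k² = sec²φ = 1/cos²(45.6°) = 1/0.6997² = 2.043.
Apparent area = 94700 × 2.043 ≈ 193000 km².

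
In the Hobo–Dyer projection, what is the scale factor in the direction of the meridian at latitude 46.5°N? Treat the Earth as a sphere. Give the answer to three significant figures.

Hobo–Dyer is a cylindrical equal-area projection with standard parallels at ±37.5°. A cylindrical equal-area projection with standard parallel φ₀ has meridian scale h = cos φ / cos φ₀ and parallel scale k = cos φ₀ / cos φ (so areas are preserved, h·k = 1).
h = cos 46.5° / cos 37.5° = 0.6884/0.7934 = 0.8677.

0.868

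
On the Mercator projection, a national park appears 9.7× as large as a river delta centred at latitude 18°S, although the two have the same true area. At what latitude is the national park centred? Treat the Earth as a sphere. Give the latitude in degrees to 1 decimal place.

72.2°

On Mercator, (apparent₁)/(apparent₂) = sec²φ₁ / sec²φ₂ when true areas are equal.
cos²φ₂ / cos²φ₁ = 9.7  ⇒  cos φ₁ = cos 18° / √9.7 = 0.9511/3.114 = 0.3054.
φ₁ = arccos(0.3054) ≈ 72.2°.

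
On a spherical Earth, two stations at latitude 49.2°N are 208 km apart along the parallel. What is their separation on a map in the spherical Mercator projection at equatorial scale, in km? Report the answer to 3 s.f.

318 km

Mercator is conformal, so the point scale is isotropic: h = k = sec φ = 1/cos φ.
Along the parallel, k = sec 49.2° = 1/0.6534 = 1.530.
Map distance = 208 × 1.530 ≈ 318 km.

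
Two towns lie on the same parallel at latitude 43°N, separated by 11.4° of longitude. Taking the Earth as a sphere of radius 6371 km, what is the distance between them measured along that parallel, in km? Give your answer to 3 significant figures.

Arc length along a parallel = R cos φ · Δλ (with Δλ in radians).
= 6371 × cos 43° × (11.4° × π/180) = 6371 × 0.7314 × 0.1990 ≈ 927 km.

927 km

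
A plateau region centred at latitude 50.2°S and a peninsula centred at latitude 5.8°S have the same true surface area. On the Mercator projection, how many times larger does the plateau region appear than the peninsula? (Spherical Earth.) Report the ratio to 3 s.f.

2.42

Mercator is conformal with k = sec φ, so areal scale = k² = sec²φ.
At 50.2°: sec²(50.2°) = 1/0.6401² = 2.441.
At 5.8°: sec²(5.8°) = 1/0.9949² = 1.010.
Ratio = 2.441/1.010 = cos²(5.8°)/cos²(50.2°) ≈ 2.42.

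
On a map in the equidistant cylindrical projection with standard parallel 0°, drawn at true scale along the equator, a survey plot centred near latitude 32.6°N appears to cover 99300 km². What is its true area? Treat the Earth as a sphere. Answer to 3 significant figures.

For the equirectangular projection with φ₀ = 0 (plate carrée), h = 1 along meridians and k = sec φ along parallels.
Areal scale = h·k = 1 × sec φ; at 32.6°, h = 1.000, k = 1.187, so h·k = 1.187.
True area = apparent / (areal scale) = 99300 / 1.187 ≈ 83700 km².

83700 km²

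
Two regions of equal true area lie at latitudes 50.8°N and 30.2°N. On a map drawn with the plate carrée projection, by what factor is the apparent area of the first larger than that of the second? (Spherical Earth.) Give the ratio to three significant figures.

1.37

For the equirectangular projection with φ₀ = 0 (plate carrée), h = 1 along meridians and k = sec φ along parallels.
Areal scale at 50.8°: h·k = 1.000 × 1.582 = 1.582.
Areal scale at 30.2°: h·k = 1.000 × 1.157 = 1.157.
Ratio = 1.582/1.157 ≈ 1.37.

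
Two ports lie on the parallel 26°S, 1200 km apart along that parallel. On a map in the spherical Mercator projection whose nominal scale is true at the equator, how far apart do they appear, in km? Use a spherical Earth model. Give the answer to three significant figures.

The Mercator projection is conformal; its linear scale factor is the same in every direction and equals sec φ = 1/cos φ.
Along the parallel, k = sec 26° = 1/0.8988 = 1.113.
Map distance = 1200 × 1.113 ≈ 1340 km.

1340 km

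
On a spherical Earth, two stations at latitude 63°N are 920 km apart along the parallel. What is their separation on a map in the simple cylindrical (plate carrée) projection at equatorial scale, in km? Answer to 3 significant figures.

In the plate carrée (x = Rλ, y = Rφ), meridians are true-scale (h = 1) and parallels are stretched by k = sec φ.
Along the parallel, k = sec 63° = 1/0.4540 = 2.203.
Map distance = 920 × 2.203 ≈ 2030 km.

2030 km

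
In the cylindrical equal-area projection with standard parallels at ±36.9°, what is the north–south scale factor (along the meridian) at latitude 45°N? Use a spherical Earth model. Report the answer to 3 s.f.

0.884

A cylindrical equal-area projection with standard parallel φ₀ has meridian scale h = cos φ / cos φ₀ and parallel scale k = cos φ₀ / cos φ (so areas are preserved, h·k = 1).
h = cos 45° / cos 36.9° = 0.7071/0.7997 = 0.8842.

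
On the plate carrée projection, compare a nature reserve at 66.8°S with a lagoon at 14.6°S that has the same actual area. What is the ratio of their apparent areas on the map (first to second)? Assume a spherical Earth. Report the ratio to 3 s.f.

2.46

For the equirectangular projection with φ₀ = 0 (plate carrée), h = 1 along meridians and k = sec φ along parallels.
Areal scale at 66.8°: h·k = 1.000 × 2.538 = 2.538.
Areal scale at 14.6°: h·k = 1.000 × 1.033 = 1.033.
Ratio = 2.538/1.033 ≈ 2.46.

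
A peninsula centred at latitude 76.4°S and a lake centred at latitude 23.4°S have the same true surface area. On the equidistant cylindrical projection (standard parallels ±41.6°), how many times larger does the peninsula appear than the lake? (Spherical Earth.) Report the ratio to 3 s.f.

3.90

With standard parallel φ₀ = 41.6°, the equirectangular projection gives x = Rλ cos φ₀, y = Rφ, so h = 1 and k = cos 41.6° / cos φ.
Areal scale at 76.4°: h·k = 1.000 × 3.180 = 3.180.
Areal scale at 23.4°: h·k = 1.000 × 0.8148 = 0.8148.
Ratio = 3.180/0.8148 ≈ 3.90.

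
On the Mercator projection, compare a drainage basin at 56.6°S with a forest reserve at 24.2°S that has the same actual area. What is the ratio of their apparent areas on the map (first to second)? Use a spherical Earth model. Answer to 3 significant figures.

Mercator areal scale is sec²φ.
At 56.6°: sec²(56.6°) = 1/0.5505² = 3.300.
At 24.2°: sec²(24.2°) = 1/0.9121² = 1.202.
Ratio = 3.300/1.202 = cos²(24.2°)/cos²(56.6°) ≈ 2.75.

2.75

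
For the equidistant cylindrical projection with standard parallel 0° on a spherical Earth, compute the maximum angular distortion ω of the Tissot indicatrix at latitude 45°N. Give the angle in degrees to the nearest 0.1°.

In the plate carrée (x = Rλ, y = Rφ), meridians are true-scale (h = 1) and parallels are stretched by k = sec φ.
At 45°: h = 1.000, k = 1.414; principal scales a = 1.414, b = 1.000.
sin(ω/2) = (a − b)/(a + b) = 0.4142/2.414 = 0.1716, so ω = 2 arcsin(0.1716) ≈ 19.8°.

19.8°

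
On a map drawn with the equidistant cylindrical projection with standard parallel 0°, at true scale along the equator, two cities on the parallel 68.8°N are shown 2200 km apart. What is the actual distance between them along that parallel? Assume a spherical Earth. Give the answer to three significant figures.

Plate carrée maps x = Rλ, y = Rφ. The meridian scale is h = 1 and the parallel scale is k = 1/cos φ = sec φ.
Along the parallel at 68.8°, map distances are exaggerated by k = sec 68.8° = 2.765.
True distance = 2200 / 2.765 = 2200 × cos 68.8° ≈ 796 km.

796 km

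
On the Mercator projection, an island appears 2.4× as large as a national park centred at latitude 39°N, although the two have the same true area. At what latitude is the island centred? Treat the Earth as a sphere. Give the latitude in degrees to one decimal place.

On Mercator, (apparent₁)/(apparent₂) = sec²φ₁ / sec²φ₂ when true areas are equal.
cos²φ₂ / cos²φ₁ = 2.4  ⇒  cos φ₁ = cos 39° / √2.4 = 0.7771/1.549 = 0.5016.
φ₁ = arccos(0.5016) ≈ 59.9°.

59.9°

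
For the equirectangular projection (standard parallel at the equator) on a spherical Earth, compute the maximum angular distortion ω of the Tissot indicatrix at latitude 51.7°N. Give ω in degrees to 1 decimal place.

27.2°

In the plate carrée (x = Rλ, y = Rφ), meridians are true-scale (h = 1) and parallels are stretched by k = sec φ.
At 51.7°: h = 1.000, k = 1.613; principal scales a = 1.613, b = 1.000.
sin(ω/2) = (a − b)/(a + b) = 0.6135/2.613 = 0.2347, so ω = 2 arcsin(0.2347) ≈ 27.2°.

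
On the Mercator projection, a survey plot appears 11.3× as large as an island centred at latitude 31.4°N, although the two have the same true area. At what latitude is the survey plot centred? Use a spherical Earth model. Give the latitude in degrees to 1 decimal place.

75.3°

For equal true areas on Mercator, apparent areas scale as sec²φ, so the ratio is cos²φ₂ / cos²φ₁.
cos²φ₂ / cos²φ₁ = 11.3  ⇒  cos φ₁ = cos 31.4° / √11.3 = 0.8536/3.362 = 0.2539.
φ₁ = arccos(0.2539) ≈ 75.3°.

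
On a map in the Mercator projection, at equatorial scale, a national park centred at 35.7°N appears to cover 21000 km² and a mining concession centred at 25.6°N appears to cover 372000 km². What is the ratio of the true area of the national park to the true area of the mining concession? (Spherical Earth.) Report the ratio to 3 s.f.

On Mercator the areal scale is sec²φ, so true area = apparent × cos²φ.
True area of national park: 21000 × cos²(35.7°) = 21000 × 0.6595 = 13850 km².
True area of mining concession: 372000 × cos²(25.6°) = 372000 × 0.8133 = 302500 km².
Ratio = 13850 / 302500 ≈ 0.0458.

0.0458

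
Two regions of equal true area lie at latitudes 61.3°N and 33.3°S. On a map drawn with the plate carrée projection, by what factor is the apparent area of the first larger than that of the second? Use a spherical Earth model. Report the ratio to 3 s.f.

For the equirectangular projection with φ₀ = 0 (plate carrée), h = 1 along meridians and k = sec φ along parallels.
Areal scale at 61.3°: h·k = 1.000 × 2.082 = 2.082.
Areal scale at 33.3°: h·k = 1.000 × 1.196 = 1.196.
Ratio = 2.082/1.196 ≈ 1.74.

1.74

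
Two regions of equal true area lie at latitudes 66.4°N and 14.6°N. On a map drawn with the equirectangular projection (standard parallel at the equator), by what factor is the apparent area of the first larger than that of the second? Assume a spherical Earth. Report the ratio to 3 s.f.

2.42

For the equirectangular projection with φ₀ = 0 (plate carrée), h = 1 along meridians and k = sec φ along parallels.
Areal scale at 66.4°: h·k = 1.000 × 2.498 = 2.498.
Areal scale at 14.6°: h·k = 1.000 × 1.033 = 1.033.
Ratio = 2.498/1.033 ≈ 2.42.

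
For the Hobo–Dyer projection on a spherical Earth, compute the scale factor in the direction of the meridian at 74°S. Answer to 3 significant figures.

The Hobo–Dyer projection is cylindrical equal-area with φ₀ = 37.5°. Cylindrical equal-area (φ₀ = 37.5°): h = cos φ / cos 37.5° along meridians, k = cos 37.5° / cos φ along parallels; h·k = 1.
h = cos 74° / cos 37.5° = 0.2756/0.7934 = 0.3474.

0.347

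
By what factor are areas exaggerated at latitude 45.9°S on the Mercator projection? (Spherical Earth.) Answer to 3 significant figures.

2.06

For Mercator, h = k = sec φ (a conformal cylindrical projection has a single point scale, 1/cos φ).
Areal scale = k² = sec²φ = 1/cos²(45.9°) = 1/0.6959² = 2.065.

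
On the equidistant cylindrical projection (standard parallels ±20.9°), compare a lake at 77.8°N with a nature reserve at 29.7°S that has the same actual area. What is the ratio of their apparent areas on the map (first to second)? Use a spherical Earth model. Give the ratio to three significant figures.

4.11

In the equirectangular projection with standard parallel φ₀ = 20.9° (x = Rλ cos φ₀, y = Rφ), meridians are true-scale (h = 1) and the parallel scale is k = cos φ₀ / cos φ.
Areal scale at 77.8°: h·k = 1.000 × 4.421 = 4.421.
Areal scale at 29.7°: h·k = 1.000 × 1.075 = 1.075.
Ratio = 4.421/1.075 ≈ 4.11.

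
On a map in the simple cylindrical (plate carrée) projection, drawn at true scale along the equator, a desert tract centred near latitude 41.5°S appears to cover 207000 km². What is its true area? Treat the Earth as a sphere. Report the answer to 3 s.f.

155000 km²

For the equirectangular projection with φ₀ = 0 (plate carrée), h = 1 along meridians and k = sec φ along parallels.
Areal scale = h·k = 1 × sec φ; at 41.5°, h = 1.000, k = 1.335, so h·k = 1.335.
True area = apparent / (areal scale) = 207000 / 1.335 ≈ 155000 km².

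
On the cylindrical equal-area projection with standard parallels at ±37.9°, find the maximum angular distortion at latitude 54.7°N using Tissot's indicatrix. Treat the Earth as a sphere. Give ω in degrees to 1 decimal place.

A cylindrical equal-area projection with standard parallel φ₀ has meridian scale h = cos φ / cos φ₀ and parallel scale k = cos φ₀ / cos φ (so areas are preserved, h·k = 1).
At 54.7°: h = 0.7323, k = 1.366; principal scales a = 1.366, b = 0.7323.
sin(ω/2) = (a − b)/(a + b) = 0.6332/2.098 = 0.3018, so ω = 2 arcsin(0.3018) ≈ 35.1°.

35.1°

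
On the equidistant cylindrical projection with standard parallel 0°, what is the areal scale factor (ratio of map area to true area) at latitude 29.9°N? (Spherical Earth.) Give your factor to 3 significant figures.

1.15

In the plate carrée (x = Rλ, y = Rφ), meridians are true-scale (h = 1) and parallels are stretched by k = sec φ.
Areal scale = h·k = 1 × sec φ; at 29.9°, h = 1.000, k = 1.154, so h·k = 1.154.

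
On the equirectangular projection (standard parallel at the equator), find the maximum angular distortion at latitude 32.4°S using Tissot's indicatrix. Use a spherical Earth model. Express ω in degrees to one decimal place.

9.7°

In the plate carrée (x = Rλ, y = Rφ), meridians are true-scale (h = 1) and parallels are stretched by k = sec φ.
At 32.4°: h = 1.000, k = 1.184; principal scales a = 1.184, b = 1.000.
sin(ω/2) = (a − b)/(a + b) = 0.1844/2.184 = 0.08441, so ω = 2 arcsin(0.08441) ≈ 9.7°.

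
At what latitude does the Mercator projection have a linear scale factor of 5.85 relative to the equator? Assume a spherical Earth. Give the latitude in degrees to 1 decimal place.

Mercator scale is k = sec φ = 1/cos φ.
1/cos φ = 5.85  ⇒  cos φ = 0.1709  ⇒  φ = arccos(0.1709) ≈ 80.2°.

80.2°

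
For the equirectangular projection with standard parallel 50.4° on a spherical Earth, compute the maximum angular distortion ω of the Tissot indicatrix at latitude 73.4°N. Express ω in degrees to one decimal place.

With standard parallel φ₀ = 50.4°, the equirectangular projection gives x = Rλ cos φ₀, y = Rφ, so h = 1 and k = cos 50.4° / cos φ.
At 73.4°: h = 1.000, k = 2.231; principal scales a = 2.231, b = 1.000.
sin(ω/2) = (a − b)/(a + b) = 1.231/3.231 = 0.3810, so ω = 2 arcsin(0.3810) ≈ 44.8°.

44.8°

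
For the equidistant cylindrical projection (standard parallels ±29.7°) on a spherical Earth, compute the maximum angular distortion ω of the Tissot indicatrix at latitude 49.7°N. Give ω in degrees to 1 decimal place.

16.8°

In the equirectangular projection with standard parallel φ₀ = 29.7° (x = Rλ cos φ₀, y = Rφ), meridians are true-scale (h = 1) and the parallel scale is k = cos φ₀ / cos φ.
At 49.7°: h = 1.000, k = 1.343; principal scales a = 1.343, b = 1.000.
sin(ω/2) = (a − b)/(a + b) = 0.3430/2.343 = 0.1464, so ω = 2 arcsin(0.1464) ≈ 16.8°.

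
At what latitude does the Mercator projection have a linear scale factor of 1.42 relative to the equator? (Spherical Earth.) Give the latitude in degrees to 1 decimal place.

45.2°

Mercator scale is k = sec φ = 1/cos φ.
1/cos φ = 1.42  ⇒  cos φ = 0.7042  ⇒  φ = arccos(0.7042) ≈ 45.2°.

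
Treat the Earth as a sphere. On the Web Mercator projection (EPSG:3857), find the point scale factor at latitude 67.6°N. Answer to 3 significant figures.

Mercator is conformal, so the point scale is isotropic: h = k = sec φ = 1/cos φ.
k = 1/cos 67.6° = 1/0.3811 = 2.624.

2.62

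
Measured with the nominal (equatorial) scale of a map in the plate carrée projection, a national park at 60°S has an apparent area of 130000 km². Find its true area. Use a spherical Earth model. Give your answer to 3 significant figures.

65000 km²

For the equirectangular projection with φ₀ = 0 (plate carrée), h = 1 along meridians and k = sec φ along parallels.
Areal scale = h·k = 1 × sec φ; at 60°, h = 1.000, k = 2.000, so h·k = 2.000.
True area = apparent / (areal scale) = 130000 / 2.000 ≈ 65000 km².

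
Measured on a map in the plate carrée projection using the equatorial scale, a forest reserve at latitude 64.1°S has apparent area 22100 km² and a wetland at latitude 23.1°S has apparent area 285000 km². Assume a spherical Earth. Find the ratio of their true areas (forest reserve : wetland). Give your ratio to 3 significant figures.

0.0368

On the plate carrée, areal scale = h·k = 1 × sec φ, so true area = apparent × cos φ.
True area of forest reserve: 22100 × cos(64.1°) = 22100 × 0.4368 = 9653 km².
True area of wetland: 285000 × cos(23.1°) = 285000 × 0.9198 = 262100 km².
Ratio = 9653 / 262100 ≈ 0.0368.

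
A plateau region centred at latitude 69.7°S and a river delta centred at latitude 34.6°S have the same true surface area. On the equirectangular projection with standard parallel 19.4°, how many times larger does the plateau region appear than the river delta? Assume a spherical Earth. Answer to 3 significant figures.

In the equirectangular projection with standard parallel φ₀ = 19.4° (x = Rλ cos φ₀, y = Rφ), meridians are true-scale (h = 1) and the parallel scale is k = cos φ₀ / cos φ.
Areal scale at 69.7°: h·k = 1.000 × 2.719 = 2.719.
Areal scale at 34.6°: h·k = 1.000 × 1.146 = 1.146.
Ratio = 2.719/1.146 ≈ 2.37.

2.37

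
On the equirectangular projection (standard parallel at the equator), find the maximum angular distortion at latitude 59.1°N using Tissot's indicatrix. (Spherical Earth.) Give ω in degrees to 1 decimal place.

In the plate carrée (x = Rλ, y = Rφ), meridians are true-scale (h = 1) and parallels are stretched by k = sec φ.
At 59.1°: h = 1.000, k = 1.947; principal scales a = 1.947, b = 1.000.
sin(ω/2) = (a − b)/(a + b) = 0.9473/2.947 = 0.3214, so ω = 2 arcsin(0.3214) ≈ 37.5°.

37.5°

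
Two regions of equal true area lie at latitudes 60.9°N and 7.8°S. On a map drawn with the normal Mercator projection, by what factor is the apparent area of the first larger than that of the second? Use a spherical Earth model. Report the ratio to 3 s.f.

Mercator areal scale is sec²φ.
At 60.9°: sec²(60.9°) = 1/0.4863² = 4.228.
At 7.8°: sec²(7.8°) = 1/0.9907² = 1.019.
Ratio = 4.228/1.019 = cos²(7.8°)/cos²(60.9°) ≈ 4.15.

4.15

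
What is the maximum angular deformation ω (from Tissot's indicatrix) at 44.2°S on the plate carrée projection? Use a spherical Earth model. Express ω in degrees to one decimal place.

In the plate carrée (x = Rλ, y = Rφ), meridians are true-scale (h = 1) and parallels are stretched by k = sec φ.
At 44.2°: h = 1.000, k = 1.395; principal scales a = 1.395, b = 1.000.
sin(ω/2) = (a − b)/(a + b) = 0.3949/2.395 = 0.1649, so ω = 2 arcsin(0.1649) ≈ 19.0°.

19.0°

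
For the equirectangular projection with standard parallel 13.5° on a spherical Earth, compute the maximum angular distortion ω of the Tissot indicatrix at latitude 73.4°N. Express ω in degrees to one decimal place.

The equidistant cylindrical projection with φ₀ = 13.5° has h = 1 (meridians true) and k = cos φ₀ / cos φ along parallels.
At 73.4°: h = 1.000, k = 3.404; principal scales a = 3.404, b = 1.000.
sin(ω/2) = (a − b)/(a + b) = 2.404/4.404 = 0.5458, so ω = 2 arcsin(0.5458) ≈ 66.2°.

66.2°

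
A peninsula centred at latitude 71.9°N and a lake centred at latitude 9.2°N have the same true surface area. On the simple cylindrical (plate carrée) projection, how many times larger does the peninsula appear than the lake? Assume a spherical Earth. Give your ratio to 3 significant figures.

In the plate carrée (x = Rλ, y = Rφ), meridians are true-scale (h = 1) and parallels are stretched by k = sec φ.
Areal scale at 71.9°: h·k = 1.000 × 3.219 = 3.219.
Areal scale at 9.2°: h·k = 1.000 × 1.013 = 1.013.
Ratio = 3.219/1.013 ≈ 3.18.

3.18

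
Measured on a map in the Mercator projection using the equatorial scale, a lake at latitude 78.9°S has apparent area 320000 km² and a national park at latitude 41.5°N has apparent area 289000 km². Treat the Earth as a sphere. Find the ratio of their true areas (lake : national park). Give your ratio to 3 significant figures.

0.0732

Mercator's areal exaggeration is sec²φ; hence true area = (apparent area) · cos²φ.
True area of lake: 320000 × cos²(78.9°) = 320000 × 0.03706 = 11860 km².
True area of national park: 289000 × cos²(41.5°) = 289000 × 0.5609 = 162100 km².
Ratio = 11860 / 162100 ≈ 0.0732.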